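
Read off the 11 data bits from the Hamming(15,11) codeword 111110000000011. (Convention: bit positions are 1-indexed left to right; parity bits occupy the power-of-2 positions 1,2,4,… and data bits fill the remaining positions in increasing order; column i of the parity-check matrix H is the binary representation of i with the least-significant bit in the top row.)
Parity bits occupy power-of-2 positions; data bits are at positions {3,5,6,7,9,10,11,12,13,14,15} (1-indexed).
Extract: c[3]=1 c[5]=1 c[6]=0 c[7]=0 c[9]=0 c[10]=0 c[11]=0 c[12]=0 c[13]=0 c[14]=1 c[15]=1
Data = 11000000011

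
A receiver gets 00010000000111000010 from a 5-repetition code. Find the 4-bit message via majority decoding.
Split into 5-bit blocks and majority-vote each:
  block 1 = 00010: 1 ones, 4 zeros → 0
  block 2 = 00000: 0 ones, 5 zeros → 0
  block 3 = 01110: 3 ones, 2 zeros → 1
  block 4 = 00010: 1 ones, 4 zeros → 0
Decoded = 0010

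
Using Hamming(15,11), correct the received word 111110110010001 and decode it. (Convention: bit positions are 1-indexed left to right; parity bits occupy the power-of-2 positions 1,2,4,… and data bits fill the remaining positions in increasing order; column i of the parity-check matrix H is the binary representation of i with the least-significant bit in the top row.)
Syndrome s = H · r^T (mod 2), r = 111110110010001:
  s[0] = (101010101010101)·(111110110010001) mod 2 = 1+0+1+0+1+0+1+0+0+0+1+0+0+0+1 mod 2 = 0
  s[1] = (011001100110011)·(111110110010001) mod 2 = 0+1+1+0+0+0+1+0+0+0+1+0+0+0+1 mod 2 = 1
  s[2] = (000111100001111)·(111110110010001) mod 2 = 0+0+0+1+1+0+1+0+0+0+0+0+0+0+1 mod 2 = 0
  s[3] = (000000011111111)·(111110110010001) mod 2 = 0+0+0+0+0+0+0+1+0+0+1+0+0+0+1 mod 2 = 1
Syndrome = 0101
Column 10 of H equals this syndrome → error at bit 10 (1-indexed).
Flip bit 10: 111110110010001 → 111110110110001
Extract data bits at positions {3,5,6,7,9,10,11,12,13,14,15}: 11010110001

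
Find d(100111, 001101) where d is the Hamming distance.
XOR = 101010, count of 1s = 3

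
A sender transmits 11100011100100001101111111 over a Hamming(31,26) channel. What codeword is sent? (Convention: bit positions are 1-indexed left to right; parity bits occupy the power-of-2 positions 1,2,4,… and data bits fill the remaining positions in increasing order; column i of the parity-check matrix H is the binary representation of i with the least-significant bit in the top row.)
Codeword c = d · G (mod 2), d = 11100011100100001101111111:
  c[0] = d·G[:,0] = (11100011100100001101111111)·(11011010101101010101010101) mod 2 = 1+1+0+0+0+0+1+0+1+0+0+1+0+0+0+0+0+1+0+1+0+1+0+1+0+1 mod 2 = 0
  c[1] = d·G[:,1] = (11100011100100001101111111)·(10110110011011001100110011) mod 2 = 1+0+1+0+0+0+1+0+0+0+0+0+0+0+0+0+1+1+0+0+1+1+0+0+1+1 mod 2 = 1
  c[2] = d·G[:,2] = (11100011100100001101111111)·(10000000000000000000000000) mod 2 = 1+0+0+0+0+0+0+0+0+0+0+0+0+0+0+0+0+0+0+0+0+0+0+0+0+0 mod 2 = 1
  c[3] = d·G[:,3] = (11100011100100001101111111)·(01110001111000111100001111) mod 2 = 0+1+1+0+0+0+0+1+1+0+0+0+0+0+0+0+1+1+0+0+0+0+1+1+1+1 mod 2 = 0
  c[4] = d·G[:,4] = (11100011100100001101111111)·(01000000000000000000000000) mod 2 = 0+1+0+0+0+0+0+0+0+0+0+0+0+0+0+0+0+0+0+0+0+0+0+0+0+0 mod 2 = 1
  c[5] = d·G[:,5] = (11100011100100001101111111)·(00100000000000000000000000) mod 2 = 0+0+1+0+0+0+0+0+0+0+0+0+0+0+0+0+0+0+0+0+0+0+0+0+0+0 mod 2 = 1
  c[6] = d·G[:,6] = (11100011100100001101111111)·(00010000000000000000000000) mod 2 = 0+0+0+0+0+0+0+0+0+0+0+0+0+0+0+0+0+0+0+0+0+0+0+0+0+0 mod 2 = 0
  c[7] = d·G[:,7] = (11100011100100001101111111)·(00001111111000000011111111) mod 2 = 0+0+0+0+0+0+1+1+1+0+0+0+0+0+0+0+0+0+0+1+1+1+1+1+1+1 mod 2 = 0
  c[8] = d·G[:,8] = (11100011100100001101111111)·(00001000000000000000000000) mod 2 = 0+0+0+0+0+0+0+0+0+0+0+0+0+0+0+0+0+0+0+0+0+0+0+0+0+0 mod 2 = 0
  c[9] = d·G[:,9] = (11100011100100001101111111)·(00000100000000000000000000) mod 2 = 0+0+0+0+0+0+0+0+0+0+0+0+0+0+0+0+0+0+0+0+0+0+0+0+0+0 mod 2 = 0
  c[10] = d·G[:,10] = (11100011100100001101111111)·(00000010000000000000000000) mod 2 = 0+0+0+0+0+0+1+0+0+0+0+0+0+0+0+0+0+0+0+0+0+0+0+0+0+0 mod 2 = 1
  c[11] = d·G[:,11] = (11100011100100001101111111)·(00000001000000000000000000) mod 2 = 0+0+0+0+0+0+0+1+0+0+0+0+0+0+0+0+0+0+0+0+0+0+0+0+0+0 mod 2 = 1
  c[12] = d·G[:,12] = (11100011100100001101111111)·(00000000100000000000000000) mod 2 = 0+0+0+0+0+0+0+0+1+0+0+0+0+0+0+0+0+0+0+0+0+0+0+0+0+0 mod 2 = 1
  c[13] = d·G[:,13] = (11100011100100001101111111)·(00000000010000000000000000) mod 2 = 0+0+0+0+0+0+0+0+0+0+0+0+0+0+0+0+0+0+0+0+0+0+0+0+0+0 mod 2 = 0
  c[14] = d·G[:,14] = (11100011100100001101111111)·(00000000001000000000000000) mod 2 = 0+0+0+0+0+0+0+0+0+0+0+0+0+0+0+0+0+0+0+0+0+0+0+0+0+0 mod 2 = 0
  c[15] = d·G[:,15] = (11100011100100001101111111)·(00000000000111111111111111) mod 2 = 0+0+0+0+0+0+0+0+0+0+0+1+0+0+0+0+1+1+0+1+1+1+1+1+1+1 mod 2 = 0
  c[16] = d·G[:,16] = (11100011100100001101111111)·(00000000000100000000000000) mod 2 = 0+0+0+0+0+0+0+0+0+0+0+1+0+0+0+0+0+0+0+0+0+0+0+0+0+0 mod 2 = 1
  c[17] = d·G[:,17] = (11100011100100001101111111)·(00000000000010000000000000) mod 2 = 0+0+0+0+0+0+0+0+0+0+0+0+0+0+0+0+0+0+0+0+0+0+0+0+0+0 mod 2 = 0
  c[18] = d·G[:,18] = (11100011100100001101111111)·(00000000000001000000000000) mod 2 = 0+0+0+0+0+0+0+0+0+0+0+0+0+0+0+0+0+0+0+0+0+0+0+0+0+0 mod 2 = 0
  c[19] = d·G[:,19] = (11100011100100001101111111)·(00000000000000100000000000) mod 2 = 0+0+0+0+0+0+0+0+0+0+0+0+0+0+0+0+0+0+0+0+0+0+0+0+0+0 mod 2 = 0
  c[20] = d·G[:,20] = (11100011100100001101111111)·(00000000000000010000000000) mod 2 = 0+0+0+0+0+0+0+0+0+0+0+0+0+0+0+0+0+0+0+0+0+0+0+0+0+0 mod 2 = 0
  c[21] = d·G[:,21] = (11100011100100001101111111)·(00000000000000001000000000) mod 2 = 0+0+0+0+0+0+0+0+0+0+0+0+0+0+0+0+1+0+0+0+0+0+0+0+0+0 mod 2 = 1
  c[22] = d·G[:,22] = (11100011100100001101111111)·(00000000000000000100000000) mod 2 = 0+0+0+0+0+0+0+0+0+0+0+0+0+0+0+0+0+1+0+0+0+0+0+0+0+0 mod 2 = 1
  c[23] = d·G[:,23] = (11100011100100001101111111)·(00000000000000000010000000) mod 2 = 0+0+0+0+0+0+0+0+0+0+0+0+0+0+0+0+0+0+0+0+0+0+0+0+0+0 mod 2 = 0
  c[24] = d·G[:,24] = (11100011100100001101111111)·(00000000000000000001000000) mod 2 = 0+0+0+0+0+0+0+0+0+0+0+0+0+0+0+0+0+0+0+1+0+0+0+0+0+0 mod 2 = 1
  c[25] = d·G[:,25] = (11100011100100001101111111)·(00000000000000000000100000) mod 2 = 0+0+0+0+0+0+0+0+0+0+0+0+0+0+0+0+0+0+0+0+1+0+0+0+0+0 mod 2 = 1
  c[26] = d·G[:,26] = (11100011100100001101111111)·(00000000000000000000010000) mod 2 = 0+0+0+0+0+0+0+0+0+0+0+0+0+0+0+0+0+0+0+0+0+1+0+0+0+0 mod 2 = 1
  c[27] = d·G[:,27] = (11100011100100001101111111)·(00000000000000000000001000) mod 2 = 0+0+0+0+0+0+0+0+0+0+0+0+0+0+0+0+0+0+0+0+0+0+1+0+0+0 mod 2 = 1
  c[28] = d·G[:,28] = (11100011100100001101111111)·(00000000000000000000000100) mod 2 = 0+0+0+0+0+0+0+0+0+0+0+0+0+0+0+0+0+0+0+0+0+0+0+1+0+0 mod 2 = 1
  c[29] = d·G[:,29] = (11100011100100001101111111)·(00000000000000000000000010) mod 2 = 0+0+0+0+0+0+0+0+0+0+0+0+0+0+0+0+0+0+0+0+0+0+0+0+1+0 mod 2 = 1
  c[30] = d·G[:,30] = (11100011100100001101111111)·(00000000000000000000000001) mod 2 = 0+0+0+0+0+0+0+0+0+0+0+0+0+0+0+0+0+0+0+0+0+0+0+0+0+1 mod 2 = 1
Codeword = 0110110000111000100001101111111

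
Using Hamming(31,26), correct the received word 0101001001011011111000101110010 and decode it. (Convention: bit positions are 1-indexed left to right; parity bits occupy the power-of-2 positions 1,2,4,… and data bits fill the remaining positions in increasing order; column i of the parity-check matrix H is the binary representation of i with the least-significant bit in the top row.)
Syndrome s = H · r^T (mod 2), r = 0101001001011011111000101110010:
  s[0] = (1010101010101010101010101010101)·(0101001001011011111000101110010) mod 2 = 0+0+0+0+0+0+1+0+0+0+0+0+1+0+1+0+1+0+1+0+0+0+1+0+1+0+1+0+0+0+0 mod 2 = 0
  s[1] = (0110011001100110011001100110011)·(0101001001011011111000101110010) mod 2 = 0+1+0+0+0+0+1+0+0+1+0+0+0+0+1+0+0+1+1+0+0+0+1+0+0+1+1+0+0+1+0 mod 2 = 0
  s[2] = (0001111000011110000111100001111)·(0101001001011011111000101110010) mod 2 = 0+0+0+1+0+0+1+0+0+0+0+1+1+0+1+0+0+0+0+0+0+0+1+0+0+0+0+0+0+1+0 mod 2 = 1
  s[3] = (0000000111111110000000011111111)·(0101001001011011111000101110010) mod 2 = 0+0+0+0+0+0+0+0+0+1+0+1+1+0+1+0+0+0+0+0+0+0+0+0+1+1+1+0+0+1+0 mod 2 = 0
  s[4] = (0000000000000001111111111111111)·(0101001001011011111000101110010) mod 2 = 0+0+0+0+0+0+0+0+0+0+0+0+0+0+0+1+1+1+1+0+0+0+1+0+1+1+1+0+0+1+0 mod 2 = 1
Syndrome = 00101
Column 20 of H equals this syndrome → error at bit 20 (1-indexed).
Flip bit 20: 0101001001011011111000101110010 → 0101001001011011111100101110010
Extract data bits at positions {3,5,6,7,9,10,11,12,13,14,15,17,18,19,20,21,22,23,24,25,26,27,28,29,30,31}: 00010101101111100101110010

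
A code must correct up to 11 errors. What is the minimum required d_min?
Correcting t errors requires d_min ≥ 2t + 1 = 2·11 + 1 = 23.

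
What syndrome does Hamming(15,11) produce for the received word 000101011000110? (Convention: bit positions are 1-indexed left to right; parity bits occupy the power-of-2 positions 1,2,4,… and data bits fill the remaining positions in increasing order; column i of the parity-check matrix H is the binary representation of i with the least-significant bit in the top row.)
Syndrome s = H · r^T (mod 2), r = 000101011000110:
  s[0] = (101010101010101)·(000101011000110) mod 2 = 0+0+0+0+0+0+0+0+1+0+0+0+1+0+0 mod 2 = 0
  s[1] = (011001100110011)·(000101011000110) mod 2 = 0+0+0+0+0+1+0+0+0+0+0+0+0+1+0 mod 2 = 0
  s[2] = (000111100001111)·(000101011000110) mod 2 = 0+0+0+1+0+1+0+0+0+0+0+0+1+1+0 mod 2 = 0
  s[3] = (000000011111111)·(000101011000110) mod 2 = 0+0+0+0+0+0+0+1+1+0+0+0+1+1+0 mod 2 = 0
Syndrome = 0000
s = 0: no error detected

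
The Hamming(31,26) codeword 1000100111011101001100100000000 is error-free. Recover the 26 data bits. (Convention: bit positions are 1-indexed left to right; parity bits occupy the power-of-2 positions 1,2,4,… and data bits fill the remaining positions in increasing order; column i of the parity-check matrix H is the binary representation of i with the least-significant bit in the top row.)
Parity bits occupy power-of-2 positions; data bits are at positions {3,5,6,7,9,10,11,12,13,14,15,17,18,19,20,21,22,23,24,25,26,27,28,29,30,31} (1-indexed).
Extract: c[3]=0 c[5]=1 c[6]=0 c[7]=0 c[9]=1 c[10]=1 c[11]=0 c[12]=1 c[13]=1 c[14]=1 c[15]=0 c[17]=0 c[18]=0 c[19]=1 c[20]=1 c[21]=0 c[22]=0 c[23]=1 c[24]=0 c[25]=0 c[26]=0 c[27]=0 c[28]=0 c[29]=0 c[30]=0 c[31]=0
Data = 01001101110001100100000000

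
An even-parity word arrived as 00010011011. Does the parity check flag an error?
Sum of received bits: 0+0+0+1+0+0+1+1+0+1+1 = 5; 5 mod 2 = 1. Result is 1 ≠ 0 → error detected.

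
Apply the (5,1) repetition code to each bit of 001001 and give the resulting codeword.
Repeat each bit 5× and concatenate:
0→00000  0→00000  1→11111  0→00000  0→00000  1→11111
Codeword = 000000000011111000000000011111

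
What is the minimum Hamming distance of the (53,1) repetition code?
d_min = 53 (the only two codewords are 0…0 and 1…1, differing in all 53 positions).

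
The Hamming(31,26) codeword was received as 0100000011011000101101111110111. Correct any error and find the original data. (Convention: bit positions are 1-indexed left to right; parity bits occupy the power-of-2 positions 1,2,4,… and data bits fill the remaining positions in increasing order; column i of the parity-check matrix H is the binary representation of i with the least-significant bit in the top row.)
Syndrome s = H · r^T (mod 2), r = 0100000011011000101101111110111:
  s[0] = (1010101010101010101010101010101)·(0100000011011000101101111110111) mod 2 = 0+0+0+0+0+0+0+0+1+0+0+0+1+0+0+0+1+0+1+0+0+0+1+0+1+0+1+0+1+0+1 mod 2 = 1
  s[1] = (0110011001100110011001100110011)·(0100000011011000101101111110111) mod 2 = 0+1+0+0+0+0+0+0+0+1+0+0+0+0+0+0+0+0+1+0+0+1+1+0+0+1+1+0+0+1+1 mod 2 = 1
  s[2] = (0001111000011110000111100001111)·(0100000011011000101101111110111) mod 2 = 0+0+0+0+0+0+0+0+0+0+0+1+1+0+0+0+0+0+0+1+0+1+1+0+0+0+0+0+1+1+1 mod 2 = 0
  s[3] = (0000000111111110000000011111111)·(0100000011011000101101111110111) mod 2 = 0+0+0+0+0+0+0+0+1+1+0+1+1+0+0+0+0+0+0+0+0+0+0+1+1+1+1+0+1+1+1 mod 2 = 1
  s[4] = (0000000000000001111111111111111)·(0100000011011000101101111110111) mod 2 = 0+0+0+0+0+0+0+0+0+0+0+0+0+0+0+0+1+0+1+1+0+1+1+1+1+1+1+0+1+1+1 mod 2 = 0
Syndrome = 11010
Column 11 of H equals this syndrome → error at bit 11 (1-indexed).
Flip bit 11: 0100000011011000101101111110111 → 0100000011111000101101111110111
Extract data bits at positions {3,5,6,7,9,10,11,12,13,14,15,17,18,19,20,21,22,23,24,25,26,27,28,29,30,31}: 00001111100101101111110111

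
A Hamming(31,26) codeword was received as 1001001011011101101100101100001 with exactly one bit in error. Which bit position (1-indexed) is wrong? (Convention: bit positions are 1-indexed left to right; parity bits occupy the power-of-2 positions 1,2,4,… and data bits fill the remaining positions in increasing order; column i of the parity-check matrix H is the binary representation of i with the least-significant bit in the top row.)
Syndrome s = H · r^T (mod 2), r = 1001001011011101101100101100001:
  s[0] = (1010101010101010101010101010101)·(1001001011011101101100101100001) mod 2 = 1+0+0+0+0+0+1+0+1+0+0+0+1+0+0+0+1+0+1+0+0+0+1+0+1+0+0+0+0+0+1 mod 2 = 1
  s[1] = (0110011001100110011001100110011)·(1001001011011101101100101100001) mod 2 = 0+0+0+0+0+0+1+0+0+1+0+0+0+1+0+0+0+0+1+0+0+0+1+0+0+1+0+0+0+0+1 mod 2 = 1
  s[2] = (0001111000011110000111100001111)·(1001001011011101101100101100001) mod 2 = 0+0+0+1+0+0+1+0+0+0+0+1+1+1+0+0+0+0+0+1+0+0+1+0+0+0+0+0+0+0+1 mod 2 = 0
  s[3] = (0000000111111110000000011111111)·(1001001011011101101100101100001) mod 2 = 0+0+0+0+0+0+0+0+1+1+0+1+1+1+0+0+0+0+0+0+0+0+0+0+1+1+0+0+0+0+1 mod 2 = 0
  s[4] = (0000000000000001111111111111111)·(1001001011011101101100101100001) mod 2 = 0+0+0+0+0+0+0+0+0+0+0+0+0+0+0+1+1+0+1+1+0+0+1+0+1+1+0+0+0+0+1 mod 2 = 0
Syndrome = 11000
Column i of H is the binary representation of i, so the syndrome is the binary index of the flipped bit.
Read s = 11000 with s[0] as LSB: 1·2^0 + 1·2^1 + 0·2^2 + 0·2^3 + 0·2^4 = 3.
Error is at bit position 3.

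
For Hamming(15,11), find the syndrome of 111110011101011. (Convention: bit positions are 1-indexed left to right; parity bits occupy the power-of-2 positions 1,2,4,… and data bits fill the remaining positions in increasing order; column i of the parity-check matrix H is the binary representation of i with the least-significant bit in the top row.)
Syndrome s = H · r^T (mod 2), r = 111110011101011:
  s[0] = (101010101010101)·(111110011101011) mod 2 = 1+0+1+0+1+0+0+0+1+0+0+0+0+0+1 mod 2 = 1
  s[1] = (011001100110011)·(111110011101011) mod 2 = 0+1+1+0+0+0+0+0+0+1+0+0+0+1+1 mod 2 = 1
  s[2] = (000111100001111)·(111110011101011) mod 2 = 0+0+0+1+1+0+0+0+0+0+0+1+0+1+1 mod 2 = 1
  s[3] = (000000011111111)·(111110011101011) mod 2 = 0+0+0+0+0+0+0+1+1+1+0+1+0+1+1 mod 2 = 0
Syndrome = 1110
Non-zero syndrome: error at position 7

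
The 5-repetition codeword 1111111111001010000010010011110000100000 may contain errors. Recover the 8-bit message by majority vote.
Split into 5-bit blocks and majority-vote each:
  block 1 = 11111: 5 ones, 0 zeros → 1
  block 2 = 11111: 5 ones, 0 zeros → 1
  block 3 = 00101: 2 ones, 3 zeros → 0
  block 4 = 00000: 0 ones, 5 zeros → 0
  block 5 = 10010: 2 ones, 3 zeros → 0
  block 6 = 01111: 4 ones, 1 zeros → 1
  block 7 = 00001: 1 ones, 4 zeros → 0
  block 8 = 00000: 0 ones, 5 zeros → 0
Decoded = 11000100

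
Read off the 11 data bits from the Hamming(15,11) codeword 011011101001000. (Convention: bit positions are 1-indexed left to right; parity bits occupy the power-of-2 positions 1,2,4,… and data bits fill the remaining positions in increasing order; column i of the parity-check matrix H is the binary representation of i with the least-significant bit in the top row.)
Parity bits occupy power-of-2 positions; data bits are at positions {3,5,6,7,9,10,11,12,13,14,15} (1-indexed).
Extract: c[3]=1 c[5]=1 c[6]=1 c[7]=1 c[9]=1 c[10]=0 c[11]=0 c[12]=1 c[13]=0 c[14]=0 c[15]=0
Data = 11111001000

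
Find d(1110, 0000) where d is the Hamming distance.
XOR = 1110, count of 1s = 3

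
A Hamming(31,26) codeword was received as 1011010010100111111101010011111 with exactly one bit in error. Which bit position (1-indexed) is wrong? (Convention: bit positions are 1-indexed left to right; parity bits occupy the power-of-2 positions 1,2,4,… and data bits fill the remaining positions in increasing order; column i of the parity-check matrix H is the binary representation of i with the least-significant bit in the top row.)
Syndrome s = H · r^T (mod 2), r = 1011010010100111111101010011111:
  s[0] = (1010101010101010101010101010101)·(1011010010100111111101010011111) mod 2 = 1+0+1+0+0+0+0+0+1+0+1+0+0+0+1+0+1+0+1+0+0+0+0+0+0+0+1+0+1+0+1 mod 2 = 0
  s[1] = (0110011001100110011001100110011)·(1011010010100111111101010011111) mod 2 = 0+0+1+0+0+1+0+0+0+0+1+0+0+1+1+0+0+1+1+0+0+1+0+0+0+0+1+0+0+1+1 mod 2 = 1
  s[2] = (0001111000011110000111100001111)·(1011010010100111111101010011111) mod 2 = 0+0+0+1+0+1+0+0+0+0+0+0+0+1+1+0+0+0+0+1+0+1+0+0+0+0+0+1+1+1+1 mod 2 = 0
  s[3] = (0000000111111110000000011111111)·(1011010010100111111101010011111) mod 2 = 0+0+0+0+0+0+0+0+1+0+1+0+0+1+1+0+0+0+0+0+0+0+0+1+0+0+1+1+1+1+1 mod 2 = 0
  s[4] = (0000000000000001111111111111111)·(1011010010100111111101010011111) mod 2 = 0+0+0+0+0+0+0+0+0+0+0+0+0+0+0+1+1+1+1+1+0+1+0+1+0+0+1+1+1+1+1 mod 2 = 0
Syndrome = 01000
Column i of H is the binary representation of i, so the syndrome is the binary index of the flipped bit.
Read s = 01000 with s[0] as LSB: 0·2^0 + 1·2^1 + 0·2^2 + 0·2^3 + 0·2^4 = 2.
Error is at bit position 2.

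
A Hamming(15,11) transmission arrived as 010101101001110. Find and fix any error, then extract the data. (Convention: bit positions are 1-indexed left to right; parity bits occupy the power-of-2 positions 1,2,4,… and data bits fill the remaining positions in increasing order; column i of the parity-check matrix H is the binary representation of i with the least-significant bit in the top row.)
Syndrome s = H · r^T (mod 2), r = 010101101001110:
  s[0] = (101010101010101)·(010101101001110) mod 2 = 0+0+0+0+0+0+1+0+1+0+0+0+1+0+0 mod 2 = 1
  s[1] = (011001100110011)·(010101101001110) mod 2 = 0+1+0+0+0+1+1+0+0+0+0+0+0+1+0 mod 2 = 0
  s[2] = (000111100001111)·(010101101001110) mod 2 = 0+0+0+1+0+1+1+0+0+0+0+1+1+1+0 mod 2 = 0
  s[3] = (000000011111111)·(010101101001110) mod 2 = 0+0+0+0+0+0+0+0+1+0+0+1+1+1+0 mod 2 = 0
Syndrome = 1000
Column 1 of H equals this syndrome → error at bit 1 (1-indexed).
Flip bit 1: 010101101001110 → 110101101001110
Extract data bits at positions {3,5,6,7,9,10,11,12,13,14,15}: 00111001110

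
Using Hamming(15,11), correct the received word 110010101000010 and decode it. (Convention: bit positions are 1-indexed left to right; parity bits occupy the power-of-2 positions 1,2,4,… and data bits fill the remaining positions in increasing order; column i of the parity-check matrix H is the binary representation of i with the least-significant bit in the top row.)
Syndrome s = H · r^T (mod 2), r = 110010101000010:
  s[0] = (101010101010101)·(110010101000010) mod 2 = 1+0+0+0+1+0+1+0+1+0+0+0+0+0+0 mod 2 = 0
  s[1] = (011001100110011)·(110010101000010) mod 2 = 0+1+0+0+0+0+1+0+0+0+0+0+0+1+0 mod 2 = 1
  s[2] = (000111100001111)·(110010101000010) mod 2 = 0+0+0+0+1+0+1+0+0+0+0+0+0+1+0 mod 2 = 1
  s[3] = (000000011111111)·(110010101000010) mod 2 = 0+0+0+0+0+0+0+0+1+0+0+0+0+1+0 mod 2 = 0
Syndrome = 0110
Column 6 of H equals this syndrome → error at bit 6 (1-indexed).
Flip bit 6: 110010101000010 → 110011101000010
Extract data bits at positions {3,5,6,7,9,10,11,12,13,14,15}: 01111000010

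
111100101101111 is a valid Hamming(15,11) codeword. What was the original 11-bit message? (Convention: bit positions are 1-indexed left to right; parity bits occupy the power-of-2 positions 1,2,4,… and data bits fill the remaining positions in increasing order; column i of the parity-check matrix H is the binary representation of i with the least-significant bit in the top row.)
Parity bits occupy power-of-2 positions; data bits are at positions {3,5,6,7,9,10,11,12,13,14,15} (1-indexed).
Extract: c[3]=1 c[5]=0 c[6]=0 c[7]=1 c[9]=1 c[10]=1 c[11]=0 c[12]=1 c[13]=1 c[14]=1 c[15]=1
Data = 10011101111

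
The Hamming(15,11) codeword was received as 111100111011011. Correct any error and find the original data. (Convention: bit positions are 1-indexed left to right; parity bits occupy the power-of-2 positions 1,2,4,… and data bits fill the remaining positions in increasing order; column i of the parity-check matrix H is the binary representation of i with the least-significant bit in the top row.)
Syndrome s = H · r^T (mod 2), r = 111100111011011:
  s[0] = (101010101010101)·(111100111011011) mod 2 = 1+0+1+0+0+0+1+0+1+0+1+0+0+0+1 mod 2 = 0
  s[1] = (011001100110011)·(111100111011011) mod 2 = 0+1+1+0+0+0+1+0+0+0+1+0+0+1+1 mod 2 = 0
  s[2] = (000111100001111)·(111100111011011) mod 2 = 0+0+0+1+0+0+1+0+0+0+0+1+0+1+1 mod 2 = 1
  s[3] = (000000011111111)·(111100111011011) mod 2 = 0+0+0+0+0+0+0+1+1+0+1+1+0+1+1 mod 2 = 0
Syndrome = 0010
Column 4 of H equals this syndrome → error at bit 4 (1-indexed).
Flip bit 4: 111100111011011 → 111000111011011
Extract data bits at positions {3,5,6,7,9,10,11,12,13,14,15}: 10011011011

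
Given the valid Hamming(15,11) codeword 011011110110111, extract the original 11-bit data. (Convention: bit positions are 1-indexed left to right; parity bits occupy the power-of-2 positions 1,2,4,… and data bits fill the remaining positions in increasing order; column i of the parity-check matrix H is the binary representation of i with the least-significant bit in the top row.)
Parity bits occupy power-of-2 positions; data bits are at positions {3,5,6,7,9,10,11,12,13,14,15} (1-indexed).
Extract: c[3]=1 c[5]=1 c[6]=1 c[7]=1 c[9]=0 c[10]=1 c[11]=1 c[12]=0 c[13]=1 c[14]=1 c[15]=1
Data = 11110110111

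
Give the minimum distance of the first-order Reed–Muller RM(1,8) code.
d_min = 128 (RM(1,8) has length 256 and minimum distance 2^(m−1) = 128).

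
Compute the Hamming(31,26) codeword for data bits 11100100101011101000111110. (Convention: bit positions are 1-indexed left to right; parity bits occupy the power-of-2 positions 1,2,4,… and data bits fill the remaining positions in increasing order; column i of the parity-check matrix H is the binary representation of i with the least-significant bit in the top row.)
Codeword c = d · G (mod 2), d = 11100100101011101000111110:
  c[0] = d·G[:,0] = (11100100101011101000111110)·(11011010101101010101010101) mod 2 = 1+1+0+0+0+0+0+0+1+0+1+0+0+1+0+0+0+0+0+0+0+1+0+1+0+0 mod 2 = 1
  c[1] = d·G[:,1] = (11100100101011101000111110)·(10110110011011001100110011) mod 2 = 1+0+1+0+0+1+0+0+0+0+1+0+1+1+0+0+1+0+0+0+1+1+0+0+1+0 mod 2 = 0
  c[2] = d·G[:,2] = (11100100101011101000111110)·(10000000000000000000000000) mod 2 = 1+0+0+0+0+0+0+0+0+0+0+0+0+0+0+0+0+0+0+0+0+0+0+0+0+0 mod 2 = 1
  c[3] = d·G[:,3] = (11100100101011101000111110)·(01110001111000111100001111) mod 2 = 0+1+1+0+0+0+0+0+1+0+1+0+0+0+1+0+1+0+0+0+0+0+1+1+1+0 mod 2 = 1
  c[4] = d·G[:,4] = (11100100101011101000111110)·(01000000000000000000000000) mod 2 = 0+1+0+0+0+0+0+0+0+0+0+0+0+0+0+0+0+0+0+0+0+0+0+0+0+0 mod 2 = 1
  c[5] = d·G[:,5] = (11100100101011101000111110)·(00100000000000000000000000) mod 2 = 0+0+1+0+0+0+0+0+0+0+0+0+0+0+0+0+0+0+0+0+0+0+0+0+0+0 mod 2 = 1
  c[6] = d·G[:,6] = (11100100101011101000111110)·(00010000000000000000000000) mod 2 = 0+0+0+0+0+0+0+0+0+0+0+0+0+0+0+0+0+0+0+0+0+0+0+0+0+0 mod 2 = 0
  c[7] = d·G[:,7] = (11100100101011101000111110)·(00001111111000000011111111) mod 2 = 0+0+0+0+0+1+0+0+1+0+1+0+0+0+0+0+0+0+0+0+1+1+1+1+1+0 mod 2 = 0
  c[8] = d·G[:,8] = (11100100101011101000111110)·(00001000000000000000000000) mod 2 = 0+0+0+0+0+0+0+0+0+0+0+0+0+0+0+0+0+0+0+0+0+0+0+0+0+0 mod 2 = 0
  c[9] = d·G[:,9] = (11100100101011101000111110)·(00000100000000000000000000) mod 2 = 0+0+0+0+0+1+0+0+0+0+0+0+0+0+0+0+0+0+0+0+0+0+0+0+0+0 mod 2 = 1
  c[10] = d·G[:,10] = (11100100101011101000111110)·(00000010000000000000000000) mod 2 = 0+0+0+0+0+0+0+0+0+0+0+0+0+0+0+0+0+0+0+0+0+0+0+0+0+0 mod 2 = 0
  c[11] = d·G[:,11] = (11100100101011101000111110)·(00000001000000000000000000) mod 2 = 0+0+0+0+0+0+0+0+0+0+0+0+0+0+0+0+0+0+0+0+0+0+0+0+0+0 mod 2 = 0
  c[12] = d·G[:,12] = (11100100101011101000111110)·(00000000100000000000000000) mod 2 = 0+0+0+0+0+0+0+0+1+0+0+0+0+0+0+0+0+0+0+0+0+0+0+0+0+0 mod 2 = 1
  c[13] = d·G[:,13] = (11100100101011101000111110)·(00000000010000000000000000) mod 2 = 0+0+0+0+0+0+0+0+0+0+0+0+0+0+0+0+0+0+0+0+0+0+0+0+0+0 mod 2 = 0
  c[14] = d·G[:,14] = (11100100101011101000111110)·(00000000001000000000000000) mod 2 = 0+0+0+0+0+0+0+0+0+0+1+0+0+0+0+0+0+0+0+0+0+0+0+0+0+0 mod 2 = 1
  c[15] = d·G[:,15] = (11100100101011101000111110)·(00000000000111111111111111) mod 2 = 0+0+0+0+0+0+0+0+0+0+0+0+1+1+1+0+1+0+0+0+1+1+1+1+1+0 mod 2 = 1
  c[16] = d·G[:,16] = (11100100101011101000111110)·(00000000000100000000000000) mod 2 = 0+0+0+0+0+0+0+0+0+0+0+0+0+0+0+0+0+0+0+0+0+0+0+0+0+0 mod 2 = 0
  c[17] = d·G[:,17] = (11100100101011101000111110)·(00000000000010000000000000) mod 2 = 0+0+0+0+0+0+0+0+0+0+0+0+1+0+0+0+0+0+0+0+0+0+0+0+0+0 mod 2 = 1
  c[18] = d·G[:,18] = (11100100101011101000111110)·(00000000000001000000000000) mod 2 = 0+0+0+0+0+0+0+0+0+0+0+0+0+1+0+0+0+0+0+0+0+0+0+0+0+0 mod 2 = 1
  c[19] = d·G[:,19] = (11100100101011101000111110)·(00000000000000100000000000) mod 2 = 0+0+0+0+0+0+0+0+0+0+0+0+0+0+1+0+0+0+0+0+0+0+0+0+0+0 mod 2 = 1
  c[20] = d·G[:,20] = (11100100101011101000111110)·(00000000000000010000000000) mod 2 = 0+0+0+0+0+0+0+0+0+0+0+0+0+0+0+0+0+0+0+0+0+0+0+0+0+0 mod 2 = 0
  c[21] = d·G[:,21] = (11100100101011101000111110)·(00000000000000001000000000) mod 2 = 0+0+0+0+0+0+0+0+0+0+0+0+0+0+0+0+1+0+0+0+0+0+0+0+0+0 mod 2 = 1
  c[22] = d·G[:,22] = (11100100101011101000111110)·(00000000000000000100000000) mod 2 = 0+0+0+0+0+0+0+0+0+0+0+0+0+0+0+0+0+0+0+0+0+0+0+0+0+0 mod 2 = 0
  c[23] = d·G[:,23] = (11100100101011101000111110)·(00000000000000000010000000) mod 2 = 0+0+0+0+0+0+0+0+0+0+0+0+0+0+0+0+0+0+0+0+0+0+0+0+0+0 mod 2 = 0
  c[24] = d·G[:,24] = (11100100101011101000111110)·(00000000000000000001000000) mod 2 = 0+0+0+0+0+0+0+0+0+0+0+0+0+0+0+0+0+0+0+0+0+0+0+0+0+0 mod 2 = 0
  c[25] = d·G[:,25] = (11100100101011101000111110)·(00000000000000000000100000) mod 2 = 0+0+0+0+0+0+0+0+0+0+0+0+0+0+0+0+0+0+0+0+1+0+0+0+0+0 mod 2 = 1
  c[26] = d·G[:,26] = (11100100101011101000111110)·(00000000000000000000010000) mod 2 = 0+0+0+0+0+0+0+0+0+0+0+0+0+0+0+0+0+0+0+0+0+1+0+0+0+0 mod 2 = 1
  c[27] = d·G[:,27] = (11100100101011101000111110)·(00000000000000000000001000) mod 2 = 0+0+0+0+0+0+0+0+0+0+0+0+0+0+0+0+0+0+0+0+0+0+1+0+0+0 mod 2 = 1
  c[28] = d·G[:,28] = (11100100101011101000111110)·(00000000000000000000000100) mod 2 = 0+0+0+0+0+0+0+0+0+0+0+0+0+0+0+0+0+0+0+0+0+0+0+1+0+0 mod 2 = 1
  c[29] = d·G[:,29] = (11100100101011101000111110)·(00000000000000000000000010) mod 2 = 0+0+0+0+0+0+0+0+0+0+0+0+0+0+0+0+0+0+0+0+0+0+0+0+1+0 mod 2 = 1
  c[30] = d·G[:,30] = (11100100101011101000111110)·(00000000000000000000000001) mod 2 = 0+0+0+0+0+0+0+0+0+0+0+0+0+0+0+0+0+0+0+0+0+0+0+0+0+0 mod 2 = 0
Codeword = 1011110001001011011101000111110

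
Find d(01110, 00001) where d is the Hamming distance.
XOR = 01111, count of 1s = 4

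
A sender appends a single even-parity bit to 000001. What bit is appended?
Sum of data bits: 0+0+0+0+0+1 = 1.
1 mod 2 = 1, so parity bit = 1.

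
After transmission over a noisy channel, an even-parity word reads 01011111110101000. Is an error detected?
Sum of received bits: 0+1+0+1+1+1+1+1+1+1+0+1+0+1+0+0+0 = 10; 10 mod 2 = 0. Result is 0 → no error detected.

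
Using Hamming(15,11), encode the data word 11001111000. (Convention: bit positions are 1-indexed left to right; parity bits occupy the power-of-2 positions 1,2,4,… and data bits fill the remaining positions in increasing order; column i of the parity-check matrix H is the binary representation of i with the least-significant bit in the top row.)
Codeword c = d · G (mod 2), d = 11001111000:
  c[0] = d·G[:,0] = (11001111000)·(11011010101) mod 2 = 1+1+0+0+1+0+1+0+0+0+0 mod 2 = 0
  c[1] = d·G[:,1] = (11001111000)·(10110110011) mod 2 = 1+0+0+0+0+1+1+0+0+0+0 mod 2 = 1
  c[2] = d·G[:,2] = (11001111000)·(10000000000) mod 2 = 1+0+0+0+0+0+0+0+0+0+0 mod 2 = 1
  c[3] = d·G[:,3] = (11001111000)·(01110001111) mod 2 = 0+1+0+0+0+0+0+1+0+0+0 mod 2 = 0
  c[4] = d·G[:,4] = (11001111000)·(01000000000) mod 2 = 0+1+0+0+0+0+0+0+0+0+0 mod 2 = 1
  c[5] = d·G[:,5] = (11001111000)·(00100000000) mod 2 = 0+0+0+0+0+0+0+0+0+0+0 mod 2 = 0
  c[6] = d·G[:,6] = (11001111000)·(00010000000) mod 2 = 0+0+0+0+0+0+0+0+0+0+0 mod 2 = 0
  c[7] = d·G[:,7] = (11001111000)·(00001111111) mod 2 = 0+0+0+0+1+1+1+1+0+0+0 mod 2 = 0
  c[8] = d·G[:,8] = (11001111000)·(00001000000) mod 2 = 0+0+0+0+1+0+0+0+0+0+0 mod 2 = 1
  c[9] = d·G[:,9] = (11001111000)·(00000100000) mod 2 = 0+0+0+0+0+1+0+0+0+0+0 mod 2 = 1
  c[10] = d·G[:,10] = (11001111000)·(00000010000) mod 2 = 0+0+0+0+0+0+1+0+0+0+0 mod 2 = 1
  c[11] = d·G[:,11] = (11001111000)·(00000001000) mod 2 = 0+0+0+0+0+0+0+1+0+0+0 mod 2 = 1
  c[12] = d·G[:,12] = (11001111000)·(00000000100) mod 2 = 0+0+0+0+0+0+0+0+0+0+0 mod 2 = 0
  c[13] = d·G[:,13] = (11001111000)·(00000000010) mod 2 = 0+0+0+0+0+0+0+0+0+0+0 mod 2 = 0
  c[14] = d·G[:,14] = (11001111000)·(00000000001) mod 2 = 0+0+0+0+0+0+0+0+0+0+0 mod 2 = 0
Codeword = 011010001111000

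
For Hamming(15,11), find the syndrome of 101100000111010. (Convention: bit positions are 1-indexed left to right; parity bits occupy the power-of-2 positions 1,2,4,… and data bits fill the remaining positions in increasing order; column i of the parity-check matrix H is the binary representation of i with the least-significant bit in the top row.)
Syndrome s = H · r^T (mod 2), r = 101100000111010:
  s[0] = (101010101010101)·(101100000111010) mod 2 = 1+0+1+0+0+0+0+0+0+0+1+0+0+0+0 mod 2 = 1
  s[1] = (011001100110011)·(101100000111010) mod 2 = 0+0+1+0+0+0+0+0+0+1+1+0+0+1+0 mod 2 = 0
  s[2] = (000111100001111)·(101100000111010) mod 2 = 0+0+0+1+0+0+0+0+0+0+0+1+0+1+0 mod 2 = 1
  s[3] = (000000011111111)·(101100000111010) mod 2 = 0+0+0+0+0+0+0+0+0+1+1+1+0+1+0 mod 2 = 0
Syndrome = 1010
Non-zero syndrome: error at position 5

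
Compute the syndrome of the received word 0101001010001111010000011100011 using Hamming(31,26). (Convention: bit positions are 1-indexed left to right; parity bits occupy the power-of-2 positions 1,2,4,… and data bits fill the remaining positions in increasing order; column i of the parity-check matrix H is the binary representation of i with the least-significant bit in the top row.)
Syndrome s = H · r^T (mod 2), r = 0101001010001111010000011100011:
  s[0] = (1010101010101010101010101010101)·(0101001010001111010000011100011) mod 2 = 0+0+0+0+0+0+1+0+1+0+0+0+1+0+1+0+0+0+0+0+0+0+0+0+1+0+0+0+0+0+1 mod 2 = 0
  s[1] = (0110011001100110011001100110011)·(0101001010001111010000011100011) mod 2 = 0+1+0+0+0+0+1+0+0+0+0+0+0+1+1+0+0+1+0+0+0+0+0+0+0+1+0+0+0+1+1 mod 2 = 0
  s[2] = (0001111000011110000111100001111)·(0101001010001111010000011100011) mod 2 = 0+0+0+1+0+0+1+0+0+0+0+0+1+1+1+0+0+0+0+0+0+0+0+0+0+0+0+0+0+1+1 mod 2 = 1
  s[3] = (0000000111111110000000011111111)·(0101001010001111010000011100011) mod 2 = 0+0+0+0+0+0+0+0+1+0+0+0+1+1+1+0+0+0+0+0+0+0+0+1+1+1+0+0+0+1+1 mod 2 = 1
  s[4] = (0000000000000001111111111111111)·(0101001010001111010000011100011) mod 2 = 0+0+0+0+0+0+0+0+0+0+0+0+0+0+0+1+0+1+0+0+0+0+0+1+1+1+0+0+0+1+1 mod 2 = 1
Syndrome = 00111
Non-zero syndrome: error at position 28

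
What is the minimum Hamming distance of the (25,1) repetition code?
d_min = 25 (the only two codewords are 0…0 and 1…1, differing in all 25 positions).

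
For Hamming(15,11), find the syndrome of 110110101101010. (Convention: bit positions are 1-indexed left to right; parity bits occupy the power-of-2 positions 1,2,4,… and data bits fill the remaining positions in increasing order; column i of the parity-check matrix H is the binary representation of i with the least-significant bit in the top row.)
Syndrome s = H · r^T (mod 2), r = 110110101101010:
  s[0] = (101010101010101)·(110110101101010) mod 2 = 1+0+0+0+1+0+1+0+1+0+0+0+0+0+0 mod 2 = 0
  s[1] = (011001100110011)·(110110101101010) mod 2 = 0+1+0+0+0+0+1+0+0+1+0+0+0+1+0 mod 2 = 0
  s[2] = (000111100001111)·(110110101101010) mod 2 = 0+0+0+1+1+0+1+0+0+0+0+1+0+1+0 mod 2 = 1
  s[3] = (000000011111111)·(110110101101010) mod 2 = 0+0+0+0+0+0+0+0+1+1+0+1+0+1+0 mod 2 = 0
Syndrome = 0010
Non-zero syndrome: error at position 4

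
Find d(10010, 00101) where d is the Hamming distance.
XOR = 10111, count of 1s = 4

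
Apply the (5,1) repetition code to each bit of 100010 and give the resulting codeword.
Repeat each bit 5× and concatenate:
1→11111  0→00000  0→00000  0→00000  1→11111  0→00000
Codeword = 111110000000000000001111100000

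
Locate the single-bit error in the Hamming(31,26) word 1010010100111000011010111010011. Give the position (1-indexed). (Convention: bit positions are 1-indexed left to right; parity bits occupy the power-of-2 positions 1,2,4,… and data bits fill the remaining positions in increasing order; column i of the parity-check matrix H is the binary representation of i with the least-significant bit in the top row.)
Syndrome s = H · r^T (mod 2), r = 1010010100111000011010111010011:
  s[0] = (1010101010101010101010101010101)·(1010010100111000011010111010011) mod 2 = 1+0+1+0+0+0+0+0+0+0+1+0+1+0+0+0+0+0+1+0+1+0+1+0+1+0+1+0+0+0+1 mod 2 = 0
  s[1] = (0110011001100110011001100110011)·(1010010100111000011010111010011) mod 2 = 0+0+1+0+0+1+0+0+0+0+1+0+0+0+0+0+0+1+1+0+0+0+1+0+0+0+1+0+0+1+1 mod 2 = 1
  s[2] = (0001111000011110000111100001111)·(1010010100111000011010111010011) mod 2 = 0+0+0+0+0+1+0+0+0+0+0+1+1+0+0+0+0+0+0+0+1+0+1+0+0+0+0+0+0+1+1 mod 2 = 1
  s[3] = (0000000111111110000000011111111)·(1010010100111000011010111010011) mod 2 = 0+0+0+0+0+0+0+1+0+0+1+1+1+0+0+0+0+0+0+0+0+0+0+1+1+0+1+0+0+1+1 mod 2 = 1
  s[4] = (0000000000000001111111111111111)·(1010010100111000011010111010011) mod 2 = 0+0+0+0+0+0+0+0+0+0+0+0+0+0+0+0+0+1+1+0+1+0+1+1+1+0+1+0+0+1+1 mod 2 = 1
Syndrome = 01111
Column i of H is the binary representation of i, so the syndrome is the binary index of the flipped bit.
Read s = 01111 with s[0] as LSB: 0·2^0 + 1·2^1 + 1·2^2 + 1·2^3 + 1·2^4 = 30.
Error is at bit position 30.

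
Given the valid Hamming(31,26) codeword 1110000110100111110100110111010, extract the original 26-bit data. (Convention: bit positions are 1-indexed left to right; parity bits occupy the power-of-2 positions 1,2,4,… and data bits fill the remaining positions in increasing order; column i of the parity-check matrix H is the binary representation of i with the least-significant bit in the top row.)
Parity bits occupy power-of-2 positions; data bits are at positions {3,5,6,7,9,10,11,12,13,14,15,17,18,19,20,21,22,23,24,25,26,27,28,29,30,31} (1-indexed).
Extract: c[3]=1 c[5]=0 c[6]=0 c[7]=0 c[9]=1 c[10]=0 c[11]=1 c[12]=0 c[13]=0 c[14]=1 c[15]=1 c[17]=1 c[18]=1 c[19]=0 c[20]=1 c[21]=0 c[22]=0 c[23]=1 c[24]=1 c[25]=0 c[26]=1 c[27]=1 c[28]=1 c[29]=0 c[30]=1 c[31]=0
Data = 10001010011110100110111010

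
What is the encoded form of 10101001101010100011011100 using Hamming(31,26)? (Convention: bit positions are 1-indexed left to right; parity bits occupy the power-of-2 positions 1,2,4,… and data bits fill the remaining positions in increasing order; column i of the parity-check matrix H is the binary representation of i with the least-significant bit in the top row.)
Codeword c = d · G (mod 2), d = 10101001101010100011011100:
  c[0] = d·G[:,0] = (10101001101010100011011100)·(11011010101101010101010101) mod 2 = 1+0+0+0+1+0+0+0+1+0+1+0+0+0+0+0+0+0+0+1+0+1+0+1+0+0 mod 2 = 1
  c[1] = d·G[:,1] = (10101001101010100011011100)·(10110110011011001100110011) mod 2 = 1+0+1+0+0+0+0+0+0+0+1+0+1+0+0+0+0+0+0+0+0+1+0+0+0+0 mod 2 = 1
  c[2] = d·G[:,2] = (10101001101010100011011100)·(10000000000000000000000000) mod 2 = 1+0+0+0+0+0+0+0+0+0+0+0+0+0+0+0+0+0+0+0+0+0+0+0+0+0 mod 2 = 1
  c[3] = d·G[:,3] = (10101001101010100011011100)·(01110001111000111100001111) mod 2 = 0+0+1+0+0+0+0+1+1+0+1+0+0+0+1+0+0+0+0+0+0+0+1+1+0+0 mod 2 = 1
  c[4] = d·G[:,4] = (10101001101010100011011100)·(01000000000000000000000000) mod 2 = 0+0+0+0+0+0+0+0+0+0+0+0+0+0+0+0+0+0+0+0+0+0+0+0+0+0 mod 2 = 0
  c[5] = d·G[:,5] = (10101001101010100011011100)·(00100000000000000000000000) mod 2 = 0+0+1+0+0+0+0+0+0+0+0+0+0+0+0+0+0+0+0+0+0+0+0+0+0+0 mod 2 = 1
  c[6] = d·G[:,6] = (10101001101010100011011100)·(00010000000000000000000000) mod 2 = 0+0+0+0+0+0+0+0+0+0+0+0+0+0+0+0+0+0+0+0+0+0+0+0+0+0 mod 2 = 0
  c[7] = d·G[:,7] = (10101001101010100011011100)·(00001111111000000011111111) mod 2 = 0+0+0+0+1+0+0+1+1+0+1+0+0+0+0+0+0+0+1+1+0+1+1+1+0+0 mod 2 = 1
  c[8] = d·G[:,8] = (10101001101010100011011100)·(00001000000000000000000000) mod 2 = 0+0+0+0+1+0+0+0+0+0+0+0+0+0+0+0+0+0+0+0+0+0+0+0+0+0 mod 2 = 1
  c[9] = d·G[:,9] = (10101001101010100011011100)·(00000100000000000000000000) mod 2 = 0+0+0+0+0+0+0+0+0+0+0+0+0+0+0+0+0+0+0+0+0+0+0+0+0+0 mod 2 = 0
  c[10] = d·G[:,10] = (10101001101010100011011100)·(00000010000000000000000000) mod 2 = 0+0+0+0+0+0+0+0+0+0+0+0+0+0+0+0+0+0+0+0+0+0+0+0+0+0 mod 2 = 0
  c[11] = d·G[:,11] = (10101001101010100011011100)·(00000001000000000000000000) mod 2 = 0+0+0+0+0+0+0+1+0+0+0+0+0+0+0+0+0+0+0+0+0+0+0+0+0+0 mod 2 = 1
  c[12] = d·G[:,12] = (10101001101010100011011100)·(00000000100000000000000000) mod 2 = 0+0+0+0+0+0+0+0+1+0+0+0+0+0+0+0+0+0+0+0+0+0+0+0+0+0 mod 2 = 1
  c[13] = d·G[:,13] = (10101001101010100011011100)·(00000000010000000000000000) mod 2 = 0+0+0+0+0+0+0+0+0+0+0+0+0+0+0+0+0+0+0+0+0+0+0+0+0+0 mod 2 = 0
  c[14] = d·G[:,14] = (10101001101010100011011100)·(00000000001000000000000000) mod 2 = 0+0+0+0+0+0+0+0+0+0+1+0+0+0+0+0+0+0+0+0+0+0+0+0+0+0 mod 2 = 1
  c[15] = d·G[:,15] = (10101001101010100011011100)·(00000000000111111111111111) mod 2 = 0+0+0+0+0+0+0+0+0+0+0+0+1+0+1+0+0+0+1+1+0+1+1+1+0+0 mod 2 = 1
  c[16] = d·G[:,16] = (10101001101010100011011100)·(00000000000100000000000000) mod 2 = 0+0+0+0+0+0+0+0+0+0+0+0+0+0+0+0+0+0+0+0+0+0+0+0+0+0 mod 2 = 0
  c[17] = d·G[:,17] = (10101001101010100011011100)·(00000000000010000000000000) mod 2 = 0+0+0+0+0+0+0+0+0+0+0+0+1+0+0+0+0+0+0+0+0+0+0+0+0+0 mod 2 = 1
  c[18] = d·G[:,18] = (10101001101010100011011100)·(00000000000001000000000000) mod 2 = 0+0+0+0+0+0+0+0+0+0+0+0+0+0+0+0+0+0+0+0+0+0+0+0+0+0 mod 2 = 0
  c[19] = d·G[:,19] = (10101001101010100011011100)·(00000000000000100000000000) mod 2 = 0+0+0+0+0+0+0+0+0+0+0+0+0+0+1+0+0+0+0+0+0+0+0+0+0+0 mod 2 = 1
  c[20] = d·G[:,20] = (10101001101010100011011100)·(00000000000000010000000000) mod 2 = 0+0+0+0+0+0+0+0+0+0+0+0+0+0+0+0+0+0+0+0+0+0+0+0+0+0 mod 2 = 0
  c[21] = d·G[:,21] = (10101001101010100011011100)·(00000000000000001000000000) mod 2 = 0+0+0+0+0+0+0+0+0+0+0+0+0+0+0+0+0+0+0+0+0+0+0+0+0+0 mod 2 = 0
  c[22] = d·G[:,22] = (10101001101010100011011100)·(00000000000000000100000000) mod 2 = 0+0+0+0+0+0+0+0+0+0+0+0+0+0+0+0+0+0+0+0+0+0+0+0+0+0 mod 2 = 0
  c[23] = d·G[:,23] = (10101001101010100011011100)·(00000000000000000010000000) mod 2 = 0+0+0+0+0+0+0+0+0+0+0+0+0+0+0+0+0+0+1+0+0+0+0+0+0+0 mod 2 = 1
  c[24] = d·G[:,24] = (10101001101010100011011100)·(00000000000000000001000000) mod 2 = 0+0+0+0+0+0+0+0+0+0+0+0+0+0+0+0+0+0+0+1+0+0+0+0+0+0 mod 2 = 1
  c[25] = d·G[:,25] = (10101001101010100011011100)·(00000000000000000000100000) mod 2 = 0+0+0+0+0+0+0+0+0+0+0+0+0+0+0+0+0+0+0+0+0+0+0+0+0+0 mod 2 = 0
  c[26] = d·G[:,26] = (10101001101010100011011100)·(00000000000000000000010000) mod 2 = 0+0+0+0+0+0+0+0+0+0+0+0+0+0+0+0+0+0+0+0+0+1+0+0+0+0 mod 2 = 1
  c[27] = d·G[:,27] = (10101001101010100011011100)·(00000000000000000000001000) mod 2 = 0+0+0+0+0+0+0+0+0+0+0+0+0+0+0+0+0+0+0+0+0+0+1+0+0+0 mod 2 = 1
  c[28] = d·G[:,28] = (10101001101010100011011100)·(00000000000000000000000100) mod 2 = 0+0+0+0+0+0+0+0+0+0+0+0+0+0+0+0+0+0+0+0+0+0+0+1+0+0 mod 2 = 1
  c[29] = d·G[:,29] = (10101001101010100011011100)·(00000000000000000000000010) mod 2 = 0+0+0+0+0+0+0+0+0+0+0+0+0+0+0+0+0+0+0+0+0+0+0+0+0+0 mod 2 = 0
  c[30] = d·G[:,30] = (10101001101010100011011100)·(00000000000000000000000001) mod 2 = 0+0+0+0+0+0+0+0+0+0+0+0+0+0+0+0+0+0+0+0+0+0+0+0+0+0 mod 2 = 0
Codeword = 1111010110011011010100011011100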